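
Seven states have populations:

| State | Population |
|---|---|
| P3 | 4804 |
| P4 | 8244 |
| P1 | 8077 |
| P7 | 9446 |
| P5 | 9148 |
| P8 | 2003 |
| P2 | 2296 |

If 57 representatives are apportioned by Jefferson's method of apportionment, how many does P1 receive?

11

Standard divisor 44018/57 ≈ 772.246; standard quotas: P3 6.221, P4 10.675, P1 10.459, P7 12.232, P5 11.846, P8 2.594, P2 2.973.
Rounding down gives 6, 10, 10, 12, 11, 2, 2 = 53 seats, so the divisor must be adjusted.
With modified divisor 730: modified quotas P3 6.581, P4 11.293, P1 11.064, P7 12.940, P5 12.532, P8 2.744, P2 3.145.
Rounding down: P3 6, P4 11, P1 11, P7 12, P5 12, P8 2, P2 3 (total 57).
P1 receives 11.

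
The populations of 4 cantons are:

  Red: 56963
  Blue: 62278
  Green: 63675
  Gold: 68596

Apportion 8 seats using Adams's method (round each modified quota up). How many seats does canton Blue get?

2

Standard divisor 251512/8 ≈ 31439; standard quotas: Red 1.812, Blue 1.981, Green 2.025, Gold 2.182.
Rounding up gives 2, 2, 3, 3 = 10 seats, so the divisor must be adjusted.
With modified divisor 45600: modified quotas Red 1.249, Blue 1.366, Green 1.396, Gold 1.504.
Rounding up: Red 2, Blue 2, Green 2, Gold 2 (total 8).
Blue receives 2.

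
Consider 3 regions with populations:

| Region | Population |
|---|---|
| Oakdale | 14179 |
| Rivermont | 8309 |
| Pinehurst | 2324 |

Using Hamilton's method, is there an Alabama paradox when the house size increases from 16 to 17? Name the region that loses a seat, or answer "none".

At 16 seats: Oakdale 9, Rivermont 5, Pinehurst 2.
At 17 seats: Oakdale 10, Rivermont 6, Pinehurst 1.
Pinehurst drops from 2 to 1.

Pinehurst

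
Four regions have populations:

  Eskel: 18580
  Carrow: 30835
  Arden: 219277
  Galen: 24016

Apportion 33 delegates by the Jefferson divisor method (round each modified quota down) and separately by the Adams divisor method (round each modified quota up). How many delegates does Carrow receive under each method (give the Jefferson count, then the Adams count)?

3 and 4

Jefferson: Eskel 2, Carrow 3, Arden 26, Galen 2.
Adams: Eskel 2, Carrow 4, Arden 24, Galen 3.
Carrow gets 3 under Jefferson and 4 under Adams.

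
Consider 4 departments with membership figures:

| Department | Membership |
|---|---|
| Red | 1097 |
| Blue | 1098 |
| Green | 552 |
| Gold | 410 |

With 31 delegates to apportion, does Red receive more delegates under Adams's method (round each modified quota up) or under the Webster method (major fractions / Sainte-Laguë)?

Adams: Red 10, Blue 11, Green 6, Gold 4.
Webster: Red 11, Blue 11, Green 5, Gold 4.
Red gets 10 under Adams and 11 under Webster.

Webster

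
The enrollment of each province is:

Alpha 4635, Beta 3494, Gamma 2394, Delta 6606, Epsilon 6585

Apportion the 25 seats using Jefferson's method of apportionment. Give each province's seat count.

Alpha: 5, Beta: 4, Gamma: 2, Delta: 7, Epsilon: 7

Standard divisor 23714/25 ≈ 948.56; standard quotas: Alpha 4.886, Beta 3.683, Gamma 2.524, Delta 6.964, Epsilon 6.942.
Rounding down gives 4, 3, 2, 6, 6 = 21 seats, so the divisor must be adjusted.
With modified divisor 850: modified quotas Alpha 5.453, Beta 4.111, Gamma 2.816, Delta 7.772, Epsilon 7.747.
Rounding down: Alpha 5, Beta 4, Gamma 2, Delta 7, Epsilon 7 (total 25).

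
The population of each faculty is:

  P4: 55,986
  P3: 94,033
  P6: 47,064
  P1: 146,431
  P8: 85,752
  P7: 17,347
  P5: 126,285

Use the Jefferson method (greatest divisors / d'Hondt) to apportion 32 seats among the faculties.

P4=3; P3=5; P6=2; P1=9; P8=5; P7=1; P5=7

Standard divisor 572898/32 ≈ 17903.062; standard quotas: P4 3.127, P3 5.252, P6 2.629, P1 8.179, P8 4.790, P7 0.969, P5 7.054.
Rounding down gives 3, 5, 2, 8, 4, 0, 7 = 29 seats, so the divisor must be adjusted.
With modified divisor 16000: modified quotas P4 3.499, P3 5.877, P6 2.942, P1 9.152, P8 5.359, P7 1.084, P5 7.893.
Rounding down: P4 3, P3 5, P6 2, P1 9, P8 5, P7 1, P5 7 (total 32).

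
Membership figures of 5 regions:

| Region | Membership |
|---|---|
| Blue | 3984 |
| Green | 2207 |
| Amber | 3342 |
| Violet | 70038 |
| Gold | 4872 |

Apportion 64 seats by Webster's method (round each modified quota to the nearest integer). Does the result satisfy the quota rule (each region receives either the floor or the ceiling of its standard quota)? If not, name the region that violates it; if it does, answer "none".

Violet

Standard quotas: Blue 3.020, Green 1.673, Amber 2.533, Violet 53.082, Gold 3.693.
Webster allocation: Blue 3, Green 2, Amber 3, Violet 52, Gold 4.
Violet has quota 53.082 (lower 53, upper 54) but receives 52 — outside the quota interval.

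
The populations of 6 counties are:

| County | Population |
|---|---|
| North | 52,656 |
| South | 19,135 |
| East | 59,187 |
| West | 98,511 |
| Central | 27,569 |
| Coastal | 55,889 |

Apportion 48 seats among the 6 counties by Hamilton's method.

North=8; South=3; East=9; West=15; Central=4; Coastal=9

Total 312947; standard divisor 312947/48 ≈ 6519.729.
Standard quotas: North 8.0764, South 2.9349, East 9.0781, West 15.1097, Central 4.2285, Coastal 8.5723.
Lower quotas: North 8, South 2, East 9, West 15, Central 4, Coastal 8 (sum 46, leaving 2 seats).
Remainders in descending order: South 0.9349, Coastal 0.5723, Central 0.2285, West 0.1097, East 0.0781, North 0.0764.
The surplus seats go to South, Coastal.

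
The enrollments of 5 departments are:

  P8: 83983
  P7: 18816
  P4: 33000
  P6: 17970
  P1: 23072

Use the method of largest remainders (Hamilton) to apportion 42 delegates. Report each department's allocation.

P8: 20; P7: 4; P4: 8; P6: 4; P1: 6

Standard divisor: 176841 ÷ 42 ≈ 4210.5.
Standard quotas: P8 19.9461, P7 4.4688, P4 7.8375, P6 4.2679, P1 5.4796.
Lower quotas: P8 19, P7 4, P4 7, P6 4, P1 5 (sum 39, leaving 3 seats).
Remainders in descending order: P8 0.9461, P4 0.8375, P1 0.4796, P7 0.4688, P6 0.2679.
The surplus seats go to P8, P4, P1.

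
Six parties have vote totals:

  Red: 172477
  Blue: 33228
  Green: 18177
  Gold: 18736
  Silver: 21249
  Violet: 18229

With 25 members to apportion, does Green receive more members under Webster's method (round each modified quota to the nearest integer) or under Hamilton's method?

Webster

Webster: Red 14, Blue 3, Green 2, Gold 2, Silver 2, Violet 2.
Hamilton: Red 15, Blue 3, Green 1, Gold 2, Silver 2, Violet 2.
Green gets 2 under Webster and 1 under Hamilton.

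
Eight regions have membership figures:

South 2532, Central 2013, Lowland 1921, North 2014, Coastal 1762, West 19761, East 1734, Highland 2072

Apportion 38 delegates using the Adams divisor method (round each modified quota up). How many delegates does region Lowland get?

Standard divisor 33809/38 ≈ 889.711; standard quotas: South 2.846, Central 2.263, Lowland 2.159, North 2.264, Coastal 1.980, West 22.211, East 1.949, Highland 2.329.
Rounding up gives 3, 3, 3, 3, 2, 23, 2, 3 = 42 seats, so the divisor must be adjusted.
With modified divisor 993.58: modified quotas South 2.548, Central 2.026, Lowland 1.933, North 2.027, Coastal 1.773, West 19.889, East 1.745, Highland 2.085.
Rounding up: South 3, Central 3, Lowland 2, North 3, Coastal 2, West 20, East 2, Highland 3 (total 38).
Lowland receives 2.

2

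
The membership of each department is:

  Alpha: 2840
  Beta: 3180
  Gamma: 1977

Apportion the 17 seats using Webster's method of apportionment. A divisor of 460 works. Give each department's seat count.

With modified divisor 460: modified quotas Alpha 6.174, Beta 6.913, Gamma 4.298.
Rounding to the nearest integer: Alpha 6, Beta 7, Gamma 4 (total 17).

Alpha: 6; Beta: 7; Gamma: 4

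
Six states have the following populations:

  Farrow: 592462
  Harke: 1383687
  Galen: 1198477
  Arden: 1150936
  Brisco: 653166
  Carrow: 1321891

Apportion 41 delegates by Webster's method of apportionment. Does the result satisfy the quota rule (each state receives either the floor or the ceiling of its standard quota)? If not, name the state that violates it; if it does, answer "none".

Standard quotas: Farrow 3.855, Harke 9.004, Galen 7.799, Arden 7.489, Brisco 4.250, Carrow 8.602.
Webster allocation: Farrow 4, Harke 9, Galen 8, Arden 7, Brisco 4, Carrow 9.
Every allocation lies between the lower and upper quota.

none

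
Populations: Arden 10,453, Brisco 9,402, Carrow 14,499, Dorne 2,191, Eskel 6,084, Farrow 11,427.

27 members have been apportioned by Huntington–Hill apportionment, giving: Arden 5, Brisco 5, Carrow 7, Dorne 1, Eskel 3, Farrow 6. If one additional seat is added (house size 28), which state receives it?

Carrow

Priority for the next seat is population ÷ (√(s·(s+1))).
Priorities: Arden 1908.448, Brisco 1716.562, Carrow 1937.510, Dorne 1549.271, Eskel 1756.300, Farrow 1763.224.
Highest priority: Carrow.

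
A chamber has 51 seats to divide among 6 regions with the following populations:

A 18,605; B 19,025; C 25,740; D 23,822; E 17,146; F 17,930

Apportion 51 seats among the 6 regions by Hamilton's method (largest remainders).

Total 122268; standard divisor 122268/51 ≈ 2397.412.
Standard quotas: A 7.7605, B 7.9356, C 10.7366, D 9.9365, E 7.1519, F 7.4789.
Lower quotas: A 7, B 7, C 10, D 9, E 7, F 7 (sum 47, leaving 4 seats).
Remainders in descending order: D 0.9365, B 0.9356, A 0.7605, C 0.7366, F 0.4789, E 0.1519.
The surplus seats go to D, B, A, C.

A=8; B=8; C=11; D=10; E=7; F=7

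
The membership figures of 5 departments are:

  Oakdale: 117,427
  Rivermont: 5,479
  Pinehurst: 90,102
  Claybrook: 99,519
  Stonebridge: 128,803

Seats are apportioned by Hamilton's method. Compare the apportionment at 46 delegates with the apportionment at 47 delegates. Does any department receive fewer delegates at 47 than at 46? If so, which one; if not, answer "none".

At 46 seats: Oakdale 12, Rivermont 1, Pinehurst 9, Claybrook 10, Stonebridge 14.
At 47 seats: Oakdale 12, Rivermont 0, Pinehurst 10, Claybrook 11, Stonebridge 14.
Rivermont drops from 1 to 0.

Rivermont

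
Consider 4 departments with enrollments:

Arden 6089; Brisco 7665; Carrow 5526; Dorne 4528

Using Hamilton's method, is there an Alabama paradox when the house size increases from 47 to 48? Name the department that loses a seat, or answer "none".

none

At 47 seats: Arden 12, Brisco 15, Carrow 11, Dorne 9.
At 48 seats: Arden 12, Brisco 16, Carrow 11, Dorne 9.
No department's allocation decreased.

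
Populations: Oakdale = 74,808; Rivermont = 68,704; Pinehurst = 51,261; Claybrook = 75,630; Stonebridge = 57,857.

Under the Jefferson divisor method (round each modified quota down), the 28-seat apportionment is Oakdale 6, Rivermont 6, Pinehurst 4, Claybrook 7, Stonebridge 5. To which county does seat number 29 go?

Oakdale

Priority for the next seat is population ÷ (current seats + 1).
Priorities: Oakdale 10686.857, Rivermont 9814.857, Pinehurst 10252.200, Claybrook 9453.750, Stonebridge 9642.833.
Highest priority: Oakdale.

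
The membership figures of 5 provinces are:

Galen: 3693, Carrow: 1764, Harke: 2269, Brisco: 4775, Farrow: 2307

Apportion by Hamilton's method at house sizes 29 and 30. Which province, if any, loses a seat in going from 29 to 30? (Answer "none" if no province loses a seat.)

Carrow

At 29 seats: Galen 7, Carrow 4, Harke 4, Brisco 9, Farrow 5.
At 30 seats: Galen 7, Carrow 3, Harke 5, Brisco 10, Farrow 5.
Carrow drops from 4 to 3.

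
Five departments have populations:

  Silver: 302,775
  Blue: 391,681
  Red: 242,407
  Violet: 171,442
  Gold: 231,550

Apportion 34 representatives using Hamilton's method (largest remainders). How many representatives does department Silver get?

8

Standard divisor: 1339855 ÷ 34 ≈ 39407.5.
Standard quotas: Silver 7.6832, Blue 9.9393, Red 6.1513, Violet 4.3505, Gold 5.8758.
Lower quotas: Silver 7, Blue 9, Red 6, Violet 4, Gold 5 (sum 31, leaving 3 seats).
Remainders in descending order: Blue 0.9393, Gold 0.8758, Silver 0.6832, Violet 0.3505, Red 0.1513.
Largest remainders: Blue, Gold, Silver receive the extra seats.
Silver receives 8.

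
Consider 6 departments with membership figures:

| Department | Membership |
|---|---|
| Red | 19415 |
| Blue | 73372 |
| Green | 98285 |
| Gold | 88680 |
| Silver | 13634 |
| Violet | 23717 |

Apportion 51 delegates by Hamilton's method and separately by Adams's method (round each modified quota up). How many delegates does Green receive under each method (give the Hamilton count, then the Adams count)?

Hamilton: Red 3, Blue 12, Green 16, Gold 14, Silver 2, Violet 4.
Adams: Red 3, Blue 12, Green 15, Gold 14, Silver 3, Violet 4.
Green gets 16 under Hamilton and 15 under Adams.

16 and 15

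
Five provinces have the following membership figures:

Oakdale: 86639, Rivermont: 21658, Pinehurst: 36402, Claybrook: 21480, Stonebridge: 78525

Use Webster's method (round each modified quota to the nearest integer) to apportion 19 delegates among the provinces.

Oakdale=6, Rivermont=2, Pinehurst=3, Claybrook=2, Stonebridge=6

Standard divisor 244704/19 ≈ 12879.158; standard quotas: Oakdale 6.727, Rivermont 1.682, Pinehurst 2.826, Claybrook 1.668, Stonebridge 6.097.
Rounding to the nearest integer gives 7, 2, 3, 2, 6 = 20 seats, so the divisor must be adjusted.
With modified divisor 13800: modified quotas Oakdale 6.278, Rivermont 1.569, Pinehurst 2.638, Claybrook 1.557, Stonebridge 5.690.
Rounding to the nearest integer: Oakdale 6, Rivermont 2, Pinehurst 3, Claybrook 2, Stonebridge 6 (total 19).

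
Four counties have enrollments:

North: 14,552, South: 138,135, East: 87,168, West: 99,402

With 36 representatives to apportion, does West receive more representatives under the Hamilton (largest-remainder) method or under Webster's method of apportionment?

Hamilton: North 1, South 15, East 9, West 11.
Webster: North 2, South 15, East 9, West 10.
West gets 11 under Hamilton and 10 under Webster.

Hamilton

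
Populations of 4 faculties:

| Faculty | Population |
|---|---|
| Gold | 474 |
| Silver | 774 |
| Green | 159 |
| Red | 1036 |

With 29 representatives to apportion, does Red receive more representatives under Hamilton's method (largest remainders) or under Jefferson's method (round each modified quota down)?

Jefferson

Hamilton: Gold 6, Silver 9, Green 2, Red 12.
Jefferson: Gold 5, Silver 9, Green 2, Red 13.
Red gets 12 under Hamilton and 13 under Jefferson.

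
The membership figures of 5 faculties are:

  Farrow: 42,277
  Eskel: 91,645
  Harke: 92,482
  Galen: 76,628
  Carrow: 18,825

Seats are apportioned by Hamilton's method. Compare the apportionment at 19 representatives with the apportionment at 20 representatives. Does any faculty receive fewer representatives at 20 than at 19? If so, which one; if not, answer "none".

Farrow

At 19 seats: Farrow 3, Eskel 5, Harke 5, Galen 5, Carrow 1.
At 20 seats: Farrow 2, Eskel 6, Harke 6, Galen 5, Carrow 1.
Farrow drops from 3 to 2.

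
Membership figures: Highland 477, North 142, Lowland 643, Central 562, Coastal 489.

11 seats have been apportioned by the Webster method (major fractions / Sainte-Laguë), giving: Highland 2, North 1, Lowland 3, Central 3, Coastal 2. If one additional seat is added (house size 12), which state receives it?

Coastal

Priority for the next seat is population ÷ (current seats + 0.5).
Priorities: Highland 190.800, North 94.667, Lowland 183.714, Central 160.571, Coastal 195.600.
Highest priority: Coastal.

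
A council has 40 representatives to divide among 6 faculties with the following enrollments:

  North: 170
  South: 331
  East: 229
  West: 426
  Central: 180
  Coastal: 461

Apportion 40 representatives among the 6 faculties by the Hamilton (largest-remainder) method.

North: 4; South: 7; East: 5; West: 10; Central: 4; Coastal: 10

Total 1797; standard divisor 1797/40 ≈ 44.925.
Standard quotas: North 3.784, South 7.368, East 5.097, West 9.482, Central 4.007, Coastal 10.262.
Lower quotas: North 3, South 7, East 5, West 9, Central 4, Coastal 10 (sum 38, leaving 2 seats).
Remainders in descending order: North 0.784, West 0.482, South 0.368, Coastal 0.262, East 0.097, Central 0.007.
The surplus seats go to North, West.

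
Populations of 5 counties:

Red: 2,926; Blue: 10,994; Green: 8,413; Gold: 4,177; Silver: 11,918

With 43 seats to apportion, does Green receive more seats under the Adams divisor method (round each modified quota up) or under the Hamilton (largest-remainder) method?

Adams: Red 4, Blue 12, Green 9, Gold 5, Silver 13.
Hamilton: Red 3, Blue 12, Green 10, Gold 5, Silver 13.
Green gets 9 under Adams and 10 under Hamilton.

Hamilton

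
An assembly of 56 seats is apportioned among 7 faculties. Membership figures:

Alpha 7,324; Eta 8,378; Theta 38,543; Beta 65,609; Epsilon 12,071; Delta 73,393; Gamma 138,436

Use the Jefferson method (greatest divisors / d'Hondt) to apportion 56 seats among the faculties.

Alpha 1; Eta 1; Theta 6; Beta 11; Epsilon 2; Delta 12; Gamma 23

Standard divisor 343754/56 ≈ 6138.464; standard quotas: Alpha 1.193, Eta 1.365, Theta 6.279, Beta 10.688, Epsilon 1.966, Delta 11.956, Gamma 22.552.
Rounding down gives 1, 1, 6, 10, 1, 11, 22 = 52 seats, so the divisor must be adjusted.
With modified divisor 5900: modified quotas Alpha 1.241, Eta 1.420, Theta 6.533, Beta 11.120, Epsilon 2.046, Delta 12.439, Gamma 23.464.
Rounding down: Alpha 1, Eta 1, Theta 6, Beta 11, Epsilon 2, Delta 12, Gamma 23 (total 56).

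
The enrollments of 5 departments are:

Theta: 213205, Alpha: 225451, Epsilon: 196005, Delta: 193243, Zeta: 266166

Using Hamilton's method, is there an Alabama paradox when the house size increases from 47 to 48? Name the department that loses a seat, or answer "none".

none

At 47 seats: Theta 9, Alpha 10, Epsilon 8, Delta 8, Zeta 12.
At 48 seats: Theta 9, Alpha 10, Epsilon 9, Delta 8, Zeta 12.
No department's allocation decreased.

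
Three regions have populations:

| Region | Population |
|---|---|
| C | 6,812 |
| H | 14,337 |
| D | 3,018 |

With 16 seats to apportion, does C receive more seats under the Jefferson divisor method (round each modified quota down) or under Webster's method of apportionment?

Webster

Jefferson: C 4, H 10, D 2.
Webster: C 5, H 9, D 2.
C gets 4 under Jefferson and 5 under Webster.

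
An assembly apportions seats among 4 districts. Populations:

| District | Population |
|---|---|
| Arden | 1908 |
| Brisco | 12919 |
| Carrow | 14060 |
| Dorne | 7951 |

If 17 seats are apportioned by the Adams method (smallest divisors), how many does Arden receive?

1

Standard divisor 36838/17 ≈ 2166.941; standard quotas: Arden 0.881, Brisco 5.962, Carrow 6.488, Dorne 3.669.
Rounding up gives 1, 6, 7, 4 = 18 seats, so the divisor must be adjusted.
With modified divisor 2500: modified quotas Arden 0.763, Brisco 5.168, Carrow 5.624, Dorne 3.180.
Rounding up: Arden 1, Brisco 6, Carrow 6, Dorne 4 (total 17).
Arden receives 1.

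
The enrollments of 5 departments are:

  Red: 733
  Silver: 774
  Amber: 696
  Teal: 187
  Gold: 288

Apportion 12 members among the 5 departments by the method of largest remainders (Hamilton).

The standard divisor is 2678/12 ≈ 223.167.
Standard quotas: Red 3.285, Silver 3.468, Amber 3.119, Teal 0.838, Gold 1.291.
Lower quotas: Red 3, Silver 3, Amber 3, Teal 0, Gold 1 (sum 10, leaving 2 seats).
Remainders in descending order: Teal 0.838, Silver 0.468, Gold 0.291, Red 0.285, Amber 0.119.
Largest remainders: Teal, Silver receive the extra seats.

Red=3, Silver=4, Amber=3, Teal=1, Gold=1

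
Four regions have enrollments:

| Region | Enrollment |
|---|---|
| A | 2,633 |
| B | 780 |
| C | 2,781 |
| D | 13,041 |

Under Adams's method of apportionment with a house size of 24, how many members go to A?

Standard divisor 19235/24 ≈ 801.458; standard quotas: A 3.285, B 0.973, C 3.470, D 16.272.
Rounding up gives 4, 1, 4, 17 = 26 seats, so the divisor must be adjusted.
With modified divisor 871.05: modified quotas A 3.023, B 0.895, C 3.193, D 14.972.
Rounding up: A 4, B 1, C 4, D 15 (total 24).
A receives 4.

4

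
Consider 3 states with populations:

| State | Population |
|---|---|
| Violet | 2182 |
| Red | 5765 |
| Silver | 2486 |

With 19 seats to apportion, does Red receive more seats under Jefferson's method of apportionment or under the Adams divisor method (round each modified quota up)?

Jefferson: Violet 4, Red 11, Silver 4.
Adams: Violet 4, Red 10, Silver 5.
Red gets 11 under Jefferson and 10 under Adams.

Jefferson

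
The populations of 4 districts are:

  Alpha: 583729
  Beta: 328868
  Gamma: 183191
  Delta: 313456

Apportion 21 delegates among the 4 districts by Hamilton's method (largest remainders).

The standard divisor is 1409244/21 ≈ 67106.857.
Standard quotas: Alpha 8.6985, Beta 4.9007, Gamma 2.7298, Delta 4.6710.
Lower quotas: Alpha 8, Beta 4, Gamma 2, Delta 4 (sum 18, leaving 3 seats).
Remainders in descending order: Beta 0.9007, Gamma 0.7298, Alpha 0.6985, Delta 0.6710.
Largest remainders: Beta, Gamma, Alpha receive the extra seats.

Alpha=9, Beta=5, Gamma=3, Delta=4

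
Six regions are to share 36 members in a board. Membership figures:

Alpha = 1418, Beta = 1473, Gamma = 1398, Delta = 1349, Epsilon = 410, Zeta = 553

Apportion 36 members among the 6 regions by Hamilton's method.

Total 6601; standard divisor 6601/36 ≈ 183.361.
Standard quotas: Alpha 7.733, Beta 8.033, Gamma 7.624, Delta 7.357, Epsilon 2.236, Zeta 3.016.
Lower quotas: Alpha 7, Beta 8, Gamma 7, Delta 7, Epsilon 2, Zeta 3 (sum 34, leaving 2 seats).
Remainders in descending order: Alpha 0.733, Gamma 0.624, Delta 0.357, Epsilon 0.236, Beta 0.033, Zeta 0.016.
The surplus seats go to Alpha, Gamma.

Alpha 8; Beta 8; Gamma 8; Delta 7; Epsilon 2; Zeta 3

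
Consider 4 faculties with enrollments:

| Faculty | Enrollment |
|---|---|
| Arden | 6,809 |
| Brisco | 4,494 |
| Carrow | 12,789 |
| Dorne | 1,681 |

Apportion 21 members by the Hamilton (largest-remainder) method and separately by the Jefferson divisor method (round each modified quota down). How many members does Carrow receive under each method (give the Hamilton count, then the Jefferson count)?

Hamilton: Arden 6, Brisco 4, Carrow 10, Dorne 1.
Jefferson: Arden 6, Brisco 3, Carrow 11, Dorne 1.
Carrow gets 10 under Hamilton and 11 under Jefferson.

10 and 11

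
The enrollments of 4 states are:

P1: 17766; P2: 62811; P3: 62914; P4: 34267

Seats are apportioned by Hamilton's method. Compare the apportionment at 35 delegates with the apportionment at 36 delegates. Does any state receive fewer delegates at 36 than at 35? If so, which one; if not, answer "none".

At 35 seats: P1 4, P2 12, P3 12, P4 7.
At 36 seats: P1 3, P2 13, P3 13, P4 7.
P1 drops from 4 to 3.

P1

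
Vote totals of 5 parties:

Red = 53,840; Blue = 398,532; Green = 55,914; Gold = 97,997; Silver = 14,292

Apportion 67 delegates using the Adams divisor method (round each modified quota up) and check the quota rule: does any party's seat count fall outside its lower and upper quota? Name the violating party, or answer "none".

Standard quotas: Red 5.813, Blue 43.027, Green 6.037, Gold 10.580, Silver 1.543.
Adams allocation: Red 6, Blue 42, Green 6, Gold 11, Silver 2.
Blue has quota 43.027 (lower 43, upper 44) but receives 42 — outside the quota interval.

Blue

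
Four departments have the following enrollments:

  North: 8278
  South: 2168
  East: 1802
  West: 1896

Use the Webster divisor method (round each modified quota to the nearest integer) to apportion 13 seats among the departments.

North 7, South 2, East 2, West 2

Standard divisor 14144/13 ≈ 1088; standard quotas: North 7.608, South 1.993, East 1.656, West 1.743.
Rounding to the nearest integer gives 8, 2, 2, 2 = 14 seats, so the divisor must be adjusted.
With modified divisor 1150: modified quotas North 7.198, South 1.885, East 1.567, West 1.649.
Rounding to the nearest integer: North 7, South 2, East 2, West 2 (total 13).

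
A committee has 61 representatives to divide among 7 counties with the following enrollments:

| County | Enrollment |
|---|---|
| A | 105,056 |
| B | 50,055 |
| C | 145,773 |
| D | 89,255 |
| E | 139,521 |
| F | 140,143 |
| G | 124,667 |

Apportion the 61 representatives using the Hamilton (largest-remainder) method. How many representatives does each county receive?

Standard divisor: 794470 ÷ 61 ≈ 13024.098.
Standard quotas: A 8.0663, B 3.8433, C 11.1926, D 6.8531, E 10.7125, F 10.7603, G 9.5720.
Lower quotas: A 8, B 3, C 11, D 6, E 10, F 10, G 9 (sum 57, leaving 4 seats).
Remainders in descending order: D 0.8531, B 0.8433, F 0.7603, E 0.7125, G 0.5720, C 0.1926, A 0.0663.
Largest remainders: D, B, F, E receive the extra seats.

A 8; B 4; C 11; D 7; E 11; F 11; G 9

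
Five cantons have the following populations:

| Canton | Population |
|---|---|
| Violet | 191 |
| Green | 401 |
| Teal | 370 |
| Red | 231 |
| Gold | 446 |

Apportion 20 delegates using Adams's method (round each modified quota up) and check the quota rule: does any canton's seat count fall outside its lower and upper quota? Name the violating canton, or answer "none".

none

Standard quotas: Violet 2.331, Green 4.893, Teal 4.515, Red 2.819, Gold 5.442.
Adams allocation: Violet 3, Green 5, Teal 4, Red 3, Gold 5.
Every allocation lies between the lower and upper quota.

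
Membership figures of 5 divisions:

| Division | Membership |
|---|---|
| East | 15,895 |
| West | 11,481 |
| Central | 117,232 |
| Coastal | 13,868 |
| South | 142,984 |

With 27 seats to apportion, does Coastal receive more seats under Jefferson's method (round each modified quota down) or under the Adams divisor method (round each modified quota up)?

Jefferson: East 1, West 1, Central 11, Coastal 1, South 13.
Adams: East 2, West 1, Central 10, Coastal 2, South 12.
Coastal gets 1 under Jefferson and 2 under Adams.

Adams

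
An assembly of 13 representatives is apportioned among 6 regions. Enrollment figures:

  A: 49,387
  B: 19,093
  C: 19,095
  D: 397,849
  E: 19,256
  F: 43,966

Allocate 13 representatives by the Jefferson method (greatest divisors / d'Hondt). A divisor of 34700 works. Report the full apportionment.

With modified divisor 34700: modified quotas A 1.423, B 0.550, C 0.550, D 11.465, E 0.555, F 1.267.
Rounding down: A 1, B 0, C 0, D 11, E 0, F 1 (total 13).

A 1, B 0, C 0, D 11, E 0, F 1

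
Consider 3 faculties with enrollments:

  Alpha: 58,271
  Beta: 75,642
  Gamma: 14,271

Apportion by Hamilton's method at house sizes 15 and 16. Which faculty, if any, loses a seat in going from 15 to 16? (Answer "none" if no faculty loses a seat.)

At 15 seats: Alpha 6, Beta 8, Gamma 1.
At 16 seats: Alpha 6, Beta 8, Gamma 2.
No faculty's allocation decreased.

none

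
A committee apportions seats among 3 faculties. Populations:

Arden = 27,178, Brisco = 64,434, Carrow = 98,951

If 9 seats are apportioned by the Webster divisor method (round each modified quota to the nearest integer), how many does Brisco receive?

3

Standard divisor 190563/9 ≈ 21173.667; standard quotas: Arden 1.284, Brisco 3.043, Carrow 4.673.
Rounding to the nearest integer gives Arden 1, Brisco 3, Carrow 5 — total 9, matching the house size, so no adjustment is needed.
Brisco receives 3.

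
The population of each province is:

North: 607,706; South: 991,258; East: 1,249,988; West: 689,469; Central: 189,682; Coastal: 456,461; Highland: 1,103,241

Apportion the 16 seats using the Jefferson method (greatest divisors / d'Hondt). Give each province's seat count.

North 2; South 3; East 4; West 2; Central 0; Coastal 1; Highland 4

Standard divisor 5287805/16 ≈ 330487.812; standard quotas: North 1.839, South 2.999, East 3.782, West 2.086, Central 0.574, Coastal 1.381, Highland 3.338.
Rounding down gives 1, 2, 3, 2, 0, 1, 3 = 12 seats, so the divisor must be adjusted.
With modified divisor 262900: modified quotas North 2.312, South 3.770, East 4.755, West 2.623, Central 0.721, Coastal 1.736, Highland 4.196.
Rounding down: North 2, South 3, East 4, West 2, Central 0, Coastal 1, Highland 4 (total 16).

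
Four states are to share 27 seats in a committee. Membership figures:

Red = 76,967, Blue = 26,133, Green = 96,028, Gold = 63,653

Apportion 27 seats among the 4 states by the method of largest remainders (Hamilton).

Red=8, Blue=3, Green=10, Gold=6

The standard divisor is 262781/27 ≈ 9732.63.
Standard quotas: Red 7.9081, Blue 2.6851, Green 9.8666, Gold 6.5402.
Lower quotas: Red 7, Blue 2, Green 9, Gold 6 (sum 24, leaving 3 seats).
Remainders in descending order: Red 0.9081, Green 0.8666, Blue 0.6851, Gold 0.5402.
Largest remainders: Red, Green, Blue receive the extra seats.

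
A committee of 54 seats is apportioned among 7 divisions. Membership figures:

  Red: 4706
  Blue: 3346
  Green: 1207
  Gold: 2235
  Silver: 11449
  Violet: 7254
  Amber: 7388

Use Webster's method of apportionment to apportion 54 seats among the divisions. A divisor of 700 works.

Red 7; Blue 5; Green 2; Gold 3; Silver 16; Violet 10; Amber 11

With modified divisor 700: modified quotas Red 6.723, Blue 4.780, Green 1.724, Gold 3.193, Silver 16.356, Violet 10.363, Amber 10.554.
Rounding to the nearest integer: Red 7, Blue 5, Green 2, Gold 3, Silver 16, Violet 10, Amber 11 (total 54).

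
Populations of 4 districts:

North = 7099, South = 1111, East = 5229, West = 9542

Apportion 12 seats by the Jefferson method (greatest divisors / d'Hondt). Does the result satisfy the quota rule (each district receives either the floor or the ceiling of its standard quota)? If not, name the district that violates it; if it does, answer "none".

Standard quotas: North 3.707, South 0.580, East 2.730, West 4.983.
Jefferson allocation: North 4, South 0, East 3, West 5.
Every allocation lies between the lower and upper quota.

none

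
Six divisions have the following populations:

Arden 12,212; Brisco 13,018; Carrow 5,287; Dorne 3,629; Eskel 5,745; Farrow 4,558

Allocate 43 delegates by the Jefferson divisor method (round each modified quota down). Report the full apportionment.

Standard divisor 44449/43 ≈ 1033.698; standard quotas: Arden 11.814, Brisco 12.594, Carrow 5.115, Dorne 3.511, Eskel 5.558, Farrow 4.409.
Rounding down gives 11, 12, 5, 3, 5, 4 = 40 seats, so the divisor must be adjusted.
With modified divisor 950: modified quotas Arden 12.855, Brisco 13.703, Carrow 5.565, Dorne 3.820, Eskel 6.047, Farrow 4.798.
Rounding down: Arden 12, Brisco 13, Carrow 5, Dorne 3, Eskel 6, Farrow 4 (total 43).

Arden=12; Brisco=13; Carrow=5; Dorne=3; Eskel=6; Farrow=4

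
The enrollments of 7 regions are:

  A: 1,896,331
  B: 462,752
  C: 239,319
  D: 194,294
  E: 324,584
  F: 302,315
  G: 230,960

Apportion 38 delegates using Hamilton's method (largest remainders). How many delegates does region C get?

Total 3650555; standard divisor 3650555/38 ≈ 96067.237.
Standard quotas: A 19.7396, B 4.8170, C 2.4912, D 2.0225, E 3.3787, F 3.1469, G 2.4041.
Lower quotas: A 19, B 4, C 2, D 2, E 3, F 3, G 2 (sum 35, leaving 3 seats).
Remainders in descending order: B 0.8170, A 0.7396, C 0.4912, G 0.4041, E 0.3787, F 0.1469, D 0.0225.
Largest remainders: B, A, C receive the extra seats.
C receives 3.

3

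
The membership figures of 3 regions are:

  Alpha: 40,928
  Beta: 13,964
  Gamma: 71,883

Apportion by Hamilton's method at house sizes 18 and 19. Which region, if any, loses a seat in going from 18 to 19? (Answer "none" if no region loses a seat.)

At 18 seats: Alpha 6, Beta 2, Gamma 10.
At 19 seats: Alpha 6, Beta 2, Gamma 11.
No region's allocation decreased.

none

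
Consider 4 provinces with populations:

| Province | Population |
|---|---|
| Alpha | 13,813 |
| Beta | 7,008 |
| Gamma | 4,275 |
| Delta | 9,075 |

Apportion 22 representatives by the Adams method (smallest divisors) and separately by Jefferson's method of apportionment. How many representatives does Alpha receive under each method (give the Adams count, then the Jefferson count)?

Adams: Alpha 8, Beta 5, Gamma 3, Delta 6.
Jefferson: Alpha 9, Beta 4, Gamma 3, Delta 6.
Alpha gets 8 under Adams and 9 under Jefferson.

8 and 9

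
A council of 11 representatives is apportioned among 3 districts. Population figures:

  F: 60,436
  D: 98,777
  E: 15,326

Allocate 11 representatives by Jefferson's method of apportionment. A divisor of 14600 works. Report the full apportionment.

F 4, D 6, E 1

With modified divisor 14600: modified quotas F 4.139, D 6.766, E 1.050.
Rounding down: F 4, D 6, E 1 (total 11).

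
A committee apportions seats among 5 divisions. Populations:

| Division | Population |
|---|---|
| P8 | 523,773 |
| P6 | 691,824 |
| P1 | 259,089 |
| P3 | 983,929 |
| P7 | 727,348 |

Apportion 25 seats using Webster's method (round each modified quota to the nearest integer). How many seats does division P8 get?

Standard divisor 3185963/25 ≈ 127438.52; standard quotas: P8 4.110, P6 5.429, P1 2.033, P3 7.721, P7 5.707.
Rounding to the nearest integer gives P8 4, P6 5, P1 2, P3 8, P7 6 — total 25, matching the house size, so no adjustment is needed.
P8 receives 4.

4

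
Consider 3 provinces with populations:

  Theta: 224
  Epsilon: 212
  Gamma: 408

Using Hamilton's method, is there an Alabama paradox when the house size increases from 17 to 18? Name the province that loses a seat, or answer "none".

At 17 seats: Theta 5, Epsilon 4, Gamma 8.
At 18 seats: Theta 5, Epsilon 4, Gamma 9.
No province's allocation decreased.

none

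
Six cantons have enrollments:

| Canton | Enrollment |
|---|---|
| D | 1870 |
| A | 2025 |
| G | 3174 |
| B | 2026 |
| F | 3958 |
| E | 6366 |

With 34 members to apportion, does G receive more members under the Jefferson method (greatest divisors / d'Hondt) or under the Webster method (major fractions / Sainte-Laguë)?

Jefferson: D 3, A 3, G 6, B 3, F 7, E 12.
Webster: D 3, A 4, G 5, B 4, F 7, E 11.
G gets 6 under Jefferson and 5 under Webster.

Jefferson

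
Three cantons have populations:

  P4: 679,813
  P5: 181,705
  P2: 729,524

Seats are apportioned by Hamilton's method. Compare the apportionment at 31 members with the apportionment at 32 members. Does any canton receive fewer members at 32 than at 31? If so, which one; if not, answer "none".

At 31 seats: P4 13, P5 4, P2 14.
At 32 seats: P4 14, P5 3, P2 15.
P5 drops from 4 to 3.

P5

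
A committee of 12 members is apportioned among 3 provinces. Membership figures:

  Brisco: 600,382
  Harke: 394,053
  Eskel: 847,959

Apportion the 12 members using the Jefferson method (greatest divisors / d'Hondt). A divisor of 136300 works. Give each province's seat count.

Brisco=4, Harke=2, Eskel=6

With modified divisor 136300: modified quotas Brisco 4.405, Harke 2.891, Eskel 6.221.
Rounding down: Brisco 4, Harke 2, Eskel 6 (total 12).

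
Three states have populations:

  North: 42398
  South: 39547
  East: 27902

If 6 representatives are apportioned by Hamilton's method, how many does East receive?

Standard divisor: 109847 ÷ 6 ≈ 18307.833.
Standard quotas: North 2.3158, South 2.1601, East 1.5240.
Lower quotas: North 2, South 2, East 1 (sum 5, leaving 1 seat).
Remainders in descending order: East 0.5240, North 0.3158, South 0.1601.
Largest remainder: East receives the extra seat.
East receives 2.

2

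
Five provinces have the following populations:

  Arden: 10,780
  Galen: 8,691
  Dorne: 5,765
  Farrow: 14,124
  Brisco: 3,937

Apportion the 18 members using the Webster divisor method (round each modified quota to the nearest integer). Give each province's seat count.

Standard divisor 43297/18 ≈ 2405.389; standard quotas: Arden 4.482, Galen 3.613, Dorne 2.397, Farrow 5.872, Brisco 1.637.
Rounding to the nearest integer gives Arden 4, Galen 4, Dorne 2, Farrow 6, Brisco 2 — total 18, matching the house size, so no adjustment is needed.

Arden=4, Galen=4, Dorne=2, Farrow=6, Brisco=2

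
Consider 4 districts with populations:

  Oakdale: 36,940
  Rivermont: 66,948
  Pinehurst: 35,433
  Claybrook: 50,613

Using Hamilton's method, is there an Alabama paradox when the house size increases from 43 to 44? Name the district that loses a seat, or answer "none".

none

At 43 seats: Oakdale 8, Rivermont 15, Pinehurst 8, Claybrook 12.
At 44 seats: Oakdale 9, Rivermont 15, Pinehurst 8, Claybrook 12.
No district's allocation decreased.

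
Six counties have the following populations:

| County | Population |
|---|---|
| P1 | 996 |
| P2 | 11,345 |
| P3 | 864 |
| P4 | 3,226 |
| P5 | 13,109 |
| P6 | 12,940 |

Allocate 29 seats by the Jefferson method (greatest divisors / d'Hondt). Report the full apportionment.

P1=0; P2=8; P3=0; P4=2; P5=10; P6=9

Standard divisor 42480/29 ≈ 1464.828; standard quotas: P1 0.680, P2 7.745, P3 0.590, P4 2.202, P5 8.949, P6 8.834.
Rounding down gives 0, 7, 0, 2, 8, 8 = 25 seats, so the divisor must be adjusted.
With modified divisor 1300: modified quotas P1 0.766, P2 8.727, P3 0.665, P4 2.482, P5 10.084, P6 9.954.
Rounding down: P1 0, P2 8, P3 0, P4 2, P5 10, P6 9 (total 29).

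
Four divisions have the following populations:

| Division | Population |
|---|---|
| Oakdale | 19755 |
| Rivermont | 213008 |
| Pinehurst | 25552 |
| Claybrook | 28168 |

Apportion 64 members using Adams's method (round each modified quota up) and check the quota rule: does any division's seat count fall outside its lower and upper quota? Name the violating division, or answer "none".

Standard quotas: Oakdale 4.413, Rivermont 47.586, Pinehurst 5.708, Claybrook 6.293.
Adams allocation: Oakdale 5, Rivermont 46, Pinehurst 6, Claybrook 7.
Rivermont has quota 47.586 (lower 47, upper 48) but receives 46 — outside the quota interval.

Rivermont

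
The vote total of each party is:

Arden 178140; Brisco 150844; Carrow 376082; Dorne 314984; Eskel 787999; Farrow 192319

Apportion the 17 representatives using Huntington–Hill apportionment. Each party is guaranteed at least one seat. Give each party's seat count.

Arden: 2, Brisco: 1, Carrow: 3, Dorne: 3, Eskel: 6, Farrow: 2

With divisor 123777: modified quotas Arden 1.439, Brisco 1.219, Carrow 3.038, Dorne 2.545, Eskel 6.366, Farrow 1.554.
Geometric-mean thresholds: Arden √(1·2)=1.414, Brisco √(1·2)=1.414, Carrow √(3·4)=3.464, Dorne √(2·3)=2.449, Eskel √(6·7)=6.481, Farrow √(1·2)=1.414.
Each quota rounded against its threshold gives Arden 2, Brisco 1, Carrow 3, Dorne 3, Eskel 6, Farrow 2 (total 17).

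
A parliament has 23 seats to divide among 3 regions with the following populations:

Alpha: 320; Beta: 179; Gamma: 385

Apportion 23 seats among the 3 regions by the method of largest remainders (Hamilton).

Total 884; standard divisor 884/23 ≈ 38.435.
Standard quotas: Alpha 8.326, Beta 4.657, Gamma 10.017.
Lower quotas: Alpha 8, Beta 4, Gamma 10 (sum 22, leaving 1 seat).
Remainders in descending order: Beta 0.657, Alpha 0.326, Gamma 0.017.
Largest remainder: Beta receives the extra seat.

Alpha=8; Beta=5; Gamma=10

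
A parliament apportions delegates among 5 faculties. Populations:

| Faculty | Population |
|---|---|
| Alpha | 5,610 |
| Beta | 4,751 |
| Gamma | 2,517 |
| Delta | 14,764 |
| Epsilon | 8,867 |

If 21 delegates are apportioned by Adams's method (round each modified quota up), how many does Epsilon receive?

5

Standard divisor 36509/21 ≈ 1738.524; standard quotas: Alpha 3.227, Beta 2.733, Gamma 1.448, Delta 8.492, Epsilon 5.100.
Rounding up gives 4, 3, 2, 9, 6 = 24 seats, so the divisor must be adjusted.
With modified divisor 2000: modified quotas Alpha 2.805, Beta 2.376, Gamma 1.258, Delta 7.382, Epsilon 4.434.
Rounding up: Alpha 3, Beta 3, Gamma 2, Delta 8, Epsilon 5 (total 21).
Epsilon receives 5.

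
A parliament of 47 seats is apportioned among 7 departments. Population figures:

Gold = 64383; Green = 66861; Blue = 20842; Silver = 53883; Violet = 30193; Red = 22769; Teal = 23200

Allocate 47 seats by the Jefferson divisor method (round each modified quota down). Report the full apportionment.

Gold 11; Green 11; Blue 3; Silver 9; Violet 5; Red 4; Teal 4

Standard divisor 282131/47 ≈ 6002.787; standard quotas: Gold 10.726, Green 11.138, Blue 3.472, Silver 8.976, Violet 5.030, Red 3.793, Teal 3.865.
Rounding down gives 10, 11, 3, 8, 5, 3, 3 = 43 seats, so the divisor must be adjusted.
With modified divisor 5600: modified quotas Gold 11.497, Green 11.939, Blue 3.722, Silver 9.622, Violet 5.392, Red 4.066, Teal 4.143.
Rounding down: Gold 11, Green 11, Blue 3, Silver 9, Violet 5, Red 4, Teal 4 (total 47).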